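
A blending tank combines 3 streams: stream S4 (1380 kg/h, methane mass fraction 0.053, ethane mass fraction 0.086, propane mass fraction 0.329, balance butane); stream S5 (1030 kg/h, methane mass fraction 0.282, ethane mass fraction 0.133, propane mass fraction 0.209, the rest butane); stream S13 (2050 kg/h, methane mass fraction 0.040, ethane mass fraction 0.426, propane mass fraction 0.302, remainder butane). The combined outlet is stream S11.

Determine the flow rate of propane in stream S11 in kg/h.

1288 kg/h

propane out = propane in = 1380×0.329 + 1030×0.209 + 2050×0.302 = 1288.4 kg/h.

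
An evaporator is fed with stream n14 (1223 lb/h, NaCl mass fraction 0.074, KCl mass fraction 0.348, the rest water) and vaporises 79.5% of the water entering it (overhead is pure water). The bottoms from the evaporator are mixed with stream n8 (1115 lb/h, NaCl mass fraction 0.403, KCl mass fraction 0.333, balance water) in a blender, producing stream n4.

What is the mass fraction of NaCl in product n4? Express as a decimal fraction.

Vapour removed = 0.795×0.578×1223 = 561.98 lb/h; concentrate = 661.02 lb/h.
NaCl reaching the mixer = 90.502 (from concentrate) + 1115×0.403 = 539.85 lb/h.
Product flow = 661.02 + 1115 = 1776 lb/h; NaCl fraction = 0.304.

0.304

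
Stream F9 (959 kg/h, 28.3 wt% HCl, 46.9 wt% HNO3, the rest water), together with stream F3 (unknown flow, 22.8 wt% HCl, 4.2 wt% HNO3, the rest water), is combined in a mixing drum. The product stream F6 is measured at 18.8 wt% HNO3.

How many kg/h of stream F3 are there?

Let F3 be the unknown flow. Total out = 959 + F3.
HNO3 balance: 449.77 + 0.042·F3 = 0.188·(959 + F3)
(0.042 − 0.188)·F3 = 0.188×959 − 449.77 = -269.48
F3 = -269.48 / -0.146 = 1845.7 kg/h

1846 kg/h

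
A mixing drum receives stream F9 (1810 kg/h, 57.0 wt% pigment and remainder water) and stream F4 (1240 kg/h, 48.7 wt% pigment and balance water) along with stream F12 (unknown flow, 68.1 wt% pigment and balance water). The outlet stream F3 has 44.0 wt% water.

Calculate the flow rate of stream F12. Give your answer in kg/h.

Let F12 be the unknown flow. Total out = 3050 + F12.
water balance: 1414.4 + 0.319·F12 = 0.440·(3050 + F12)
(0.319 − 0.440)·F12 = 0.440×3050 − 1414.4 = -72.42
F12 = -72.42 / -0.121 = 598.51 kg/h

598.5 kg/h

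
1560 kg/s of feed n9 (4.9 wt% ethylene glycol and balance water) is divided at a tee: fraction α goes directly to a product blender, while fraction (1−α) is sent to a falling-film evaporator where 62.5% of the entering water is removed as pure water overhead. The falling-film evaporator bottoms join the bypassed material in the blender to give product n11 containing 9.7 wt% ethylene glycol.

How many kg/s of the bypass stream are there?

261.2 kg/s

All 1560×0.049 = 76.44 kg/s of ethylene glycol reaches n11, so n11 = 76.44/0.097 = 788.04 kg/s and vapour = 771.96 kg/s.
The evaporator receives (1−α)·1560 of feed at 0.951 water and removes 0.625 of that water:
0.625×0.951×(1−α)×1560 = 771.96
(1−α) = 771.96/927.22 = 0.8325;  α = 0.1675.
Bypass flow = 0.1675×1560 = 261.23 kg/s.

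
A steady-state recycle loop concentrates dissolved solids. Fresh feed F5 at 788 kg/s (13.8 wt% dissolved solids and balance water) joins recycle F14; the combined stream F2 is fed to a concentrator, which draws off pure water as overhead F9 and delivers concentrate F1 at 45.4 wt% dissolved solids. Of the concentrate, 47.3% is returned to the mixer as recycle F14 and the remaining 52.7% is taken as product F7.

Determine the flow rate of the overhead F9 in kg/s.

Overall dissolved solids balance (none leaves overhead): dissolved solids in fresh feed = dissolved solids in product, i.e. 788×0.138 = (1−0.473)·F1·0.454.
F1 = 108.74/(0.454×0.527) = 454.51 kg/s.
Recycle F14 = 0.473×454.51 = 214.98 kg/s.
Combined feed F2 = 788 + 214.98 = 1003 kg/s.
Overhead F9 = F2 − F1 = 1003 − 454.51 = 548.48 kg/s.

548.5 kg/s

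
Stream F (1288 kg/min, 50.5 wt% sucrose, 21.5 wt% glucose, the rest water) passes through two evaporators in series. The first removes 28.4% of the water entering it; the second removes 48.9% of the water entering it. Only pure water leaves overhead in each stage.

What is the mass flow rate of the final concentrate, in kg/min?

water in feed = 1288×0.280 = 360.64 kg/min.
After stage 1: water left = (1−0.284)×360.64 = 258.22; stream total = 1185.6 kg/min.
After stage 2: water left = (1−0.489)×258.22 = 131.95; final concentrate = 1059.3 kg/min.

1059 kg/min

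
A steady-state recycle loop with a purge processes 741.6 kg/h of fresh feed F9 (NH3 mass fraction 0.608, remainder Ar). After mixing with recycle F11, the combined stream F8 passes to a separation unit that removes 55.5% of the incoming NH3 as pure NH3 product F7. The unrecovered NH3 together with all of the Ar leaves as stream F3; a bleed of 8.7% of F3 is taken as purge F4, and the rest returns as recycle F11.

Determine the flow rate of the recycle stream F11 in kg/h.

Ar enters only via F9 and leaves only via the purge: 741.6×0.392 = 0.087×(Ar in F3), and the separation unit passes all Ar, so Ar in F8 = Ar in F3 = 3341.5 kg/h.
NH3 in F8: m_A = 741.6×0.608 + (1−0.087)·(1−0.555)·m_A, so m_A = 450.89/0.5937 = 759.44 kg/h.
F3 = (1−0.555)×759.44 + 3341.5 = 3679.4 kg/h.
Recycle F11 = (1−0.087)×3679.4 = 3359.3 kg/h.

3359 kg/h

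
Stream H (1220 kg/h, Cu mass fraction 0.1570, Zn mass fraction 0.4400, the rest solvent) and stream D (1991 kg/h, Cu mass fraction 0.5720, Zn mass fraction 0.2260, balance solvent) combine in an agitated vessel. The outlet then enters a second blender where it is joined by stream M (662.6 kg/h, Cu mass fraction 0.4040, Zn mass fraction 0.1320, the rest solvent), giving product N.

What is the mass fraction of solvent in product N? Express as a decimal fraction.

0.3101

Overall, product flow = 3873.6 kg/h.
solvent in = 1220×0.403 + 1991×0.202 + 662.6×0.464 = 1201.3 kg/h.
solvent fraction in N = 0.3101.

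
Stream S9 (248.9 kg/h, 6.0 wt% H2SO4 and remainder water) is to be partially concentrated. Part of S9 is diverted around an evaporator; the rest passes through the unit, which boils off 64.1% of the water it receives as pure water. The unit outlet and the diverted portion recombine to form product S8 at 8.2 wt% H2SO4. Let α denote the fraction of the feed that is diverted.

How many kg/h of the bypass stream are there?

All 248.9×0.060 = 14.934 kg/h of H2SO4 reaches S8, so S8 = 14.934/0.082 = 182.12 kg/h and vapour = 66.778 kg/h.
The evaporator receives (1−α)·248.9 of feed at 0.940 water and removes 0.641 of that water:
0.641×0.940×(1−α)×248.9 = 66.778
(1−α) = 66.778/149.97 = 0.4453;  α = 0.5547.
Bypass flow = 0.5547×248.9 = 138.07 kg/h.

138.1 kg/h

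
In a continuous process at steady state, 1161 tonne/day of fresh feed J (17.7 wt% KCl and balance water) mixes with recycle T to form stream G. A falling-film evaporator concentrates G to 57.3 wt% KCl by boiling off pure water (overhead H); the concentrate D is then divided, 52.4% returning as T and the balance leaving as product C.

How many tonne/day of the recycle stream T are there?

Overall KCl balance (none leaves overhead): KCl in fresh feed = KCl in product, i.e. 1161×0.177 = (1−0.524)·D·0.573.
D = 205.5/(0.573×0.476) = 753.43 tonne/day.
Recycle T = 0.524×753.43 = 394.8 tonne/day.

394.8 tonne/day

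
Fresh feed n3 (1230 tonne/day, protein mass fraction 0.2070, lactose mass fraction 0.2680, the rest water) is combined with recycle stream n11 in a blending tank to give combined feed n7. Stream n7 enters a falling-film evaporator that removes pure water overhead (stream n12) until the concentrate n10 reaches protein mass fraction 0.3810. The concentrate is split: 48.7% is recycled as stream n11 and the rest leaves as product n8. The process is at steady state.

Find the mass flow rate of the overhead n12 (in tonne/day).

Overall protein balance (none leaves overhead): protein in fresh feed = protein in product, i.e. 1230×0.207 = (1−0.487)·n10·0.381.
n10 = 254.61/(0.381×0.513) = 1302.7 tonne/day.
Recycle n11 = 0.487×1302.7 = 634.4 tonne/day.
Combined feed n7 = 1230 + 634.4 = 1864.4 tonne/day.
Overhead n12 = n7 − n10 = 1864.4 − 1302.7 = 561.73 tonne/day.

561.7 tonne/day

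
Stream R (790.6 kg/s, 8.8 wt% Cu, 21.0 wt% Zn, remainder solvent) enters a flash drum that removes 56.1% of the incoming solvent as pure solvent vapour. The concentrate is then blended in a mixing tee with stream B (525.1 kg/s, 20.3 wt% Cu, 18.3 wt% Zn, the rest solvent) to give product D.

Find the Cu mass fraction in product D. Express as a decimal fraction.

Vapour removed = 0.561×0.702×790.6 = 311.36 kg/s; concentrate = 479.24 kg/s.
Cu reaching the mixer = 69.573 (from concentrate) + 525.1×0.203 = 176.17 kg/s.
Product flow = 479.24 + 525.1 = 1004.3 kg/s; Cu fraction = 0.175.

0.175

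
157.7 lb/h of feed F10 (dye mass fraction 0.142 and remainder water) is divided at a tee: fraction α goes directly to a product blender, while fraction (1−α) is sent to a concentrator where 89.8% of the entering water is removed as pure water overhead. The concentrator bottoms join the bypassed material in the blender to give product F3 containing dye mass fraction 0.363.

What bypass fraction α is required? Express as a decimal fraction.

All 157.7×0.142 = 22.393 lb/h of dye reaches F3, so F3 = 22.393/0.363 = 61.69 lb/h and vapour = 96.01 lb/h.
The evaporator receives (1−α)·157.7 of feed at 0.858 water and removes 0.898 of that water:
0.898×0.858×(1−α)×157.7 = 96.01
(1−α) = 96.01/121.51 = 0.7902;  α = 0.2098.

0.210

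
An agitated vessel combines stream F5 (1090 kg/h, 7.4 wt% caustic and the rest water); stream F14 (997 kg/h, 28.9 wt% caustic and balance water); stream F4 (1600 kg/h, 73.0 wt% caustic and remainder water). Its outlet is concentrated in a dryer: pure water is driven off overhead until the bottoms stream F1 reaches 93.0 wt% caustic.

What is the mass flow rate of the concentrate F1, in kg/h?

1652 kg/h

caustic entering = 1090×0.074 + 997×0.289 + 1600×0.730 = 1536.8 kg/h.
All caustic reports to F1, so F1 = 1536.8/0.930 = 1652.5 kg/h.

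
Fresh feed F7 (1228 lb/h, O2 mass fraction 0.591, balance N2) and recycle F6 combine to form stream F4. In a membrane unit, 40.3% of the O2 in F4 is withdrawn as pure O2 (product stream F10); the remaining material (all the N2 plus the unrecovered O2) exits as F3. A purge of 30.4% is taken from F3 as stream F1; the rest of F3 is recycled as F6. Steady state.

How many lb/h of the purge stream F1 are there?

727.6 lb/h

N2 enters only via F7 and leaves only via the purge: 1228×0.409 = 0.304×(N2 in F3), and the membrane unit passes all N2, so N2 in F4 = N2 in F3 = 1652.1 lb/h.
O2 in F4: m_A = 1228×0.591 + (1−0.304)·(1−0.403)·m_A, so m_A = 725.75/0.5845 = 1241.7 lb/h.
F3 = (1−0.403)×1241.7 + 1652.1 = 2393.4 lb/h.
Purge F1 = 0.304×2393.4 = 727.6 lb/h.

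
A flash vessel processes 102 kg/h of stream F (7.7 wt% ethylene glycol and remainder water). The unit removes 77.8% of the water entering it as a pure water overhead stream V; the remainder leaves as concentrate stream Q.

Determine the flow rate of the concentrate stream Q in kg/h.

28.75 kg/h

water entering = 102×0.923 = 94.146 kg/h; overhead removed = 0.778×94.146 = 73.246 kg/h.
Concentrate = 102 − 73.246 = 28.754 kg/h.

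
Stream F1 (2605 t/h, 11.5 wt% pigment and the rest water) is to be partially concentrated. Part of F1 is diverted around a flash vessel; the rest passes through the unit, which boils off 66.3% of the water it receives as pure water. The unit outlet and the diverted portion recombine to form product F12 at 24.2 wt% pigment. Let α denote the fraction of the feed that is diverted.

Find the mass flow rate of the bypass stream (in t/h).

275.1 t/h

All 2605×0.115 = 299.57 t/h of pigment reaches F12, so F12 = 299.57/0.242 = 1237.9 t/h and vapour = 1367.1 t/h.
The evaporator receives (1−α)·2605 of feed at 0.885 water and removes 0.663 of that water:
0.663×0.885×(1−α)×2605 = 1367.1
(1−α) = 1367.1/1528.5 = 0.8944;  α = 0.1056.
Bypass flow = 0.1056×2605 = 275.09 t/h.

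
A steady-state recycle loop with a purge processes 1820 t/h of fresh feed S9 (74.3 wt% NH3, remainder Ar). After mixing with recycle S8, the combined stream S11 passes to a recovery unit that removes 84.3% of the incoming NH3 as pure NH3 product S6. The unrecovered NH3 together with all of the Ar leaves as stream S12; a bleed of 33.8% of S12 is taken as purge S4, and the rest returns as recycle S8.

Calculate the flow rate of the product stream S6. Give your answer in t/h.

1272 t/h

NH3 in S11: m_A = 1820×0.743 + (1−0.338)·(1−0.843)·m_A, so m_A = 1352.3/0.8961 = 1509.1 t/h.
Product S6 = 0.843×1509.1 = 1272.2 t/h.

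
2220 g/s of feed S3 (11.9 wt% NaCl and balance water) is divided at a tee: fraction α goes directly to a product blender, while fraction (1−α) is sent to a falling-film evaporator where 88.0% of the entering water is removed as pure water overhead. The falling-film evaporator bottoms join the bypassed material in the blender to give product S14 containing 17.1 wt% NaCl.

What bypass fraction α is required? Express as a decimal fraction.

All 2220×0.119 = 264.18 g/s of NaCl reaches S14, so S14 = 264.18/0.171 = 1544.9 g/s and vapour = 675.09 g/s.
The evaporator receives (1−α)·2220 of feed at 0.881 water and removes 0.880 of that water:
0.880×0.881×(1−α)×2220 = 675.09
(1−α) = 675.09/1721.1 = 0.3922;  α = 0.6078.

0.608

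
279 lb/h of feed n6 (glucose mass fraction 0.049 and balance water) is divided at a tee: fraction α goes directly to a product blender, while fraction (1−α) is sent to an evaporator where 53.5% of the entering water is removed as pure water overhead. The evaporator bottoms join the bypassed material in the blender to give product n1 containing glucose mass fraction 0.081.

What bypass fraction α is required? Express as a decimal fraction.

0.224

All 279×0.049 = 13.671 lb/h of glucose reaches n1, so n1 = 13.671/0.081 = 168.78 lb/h and vapour = 110.22 lb/h.
The evaporator receives (1−α)·279 of feed at 0.951 water and removes 0.535 of that water:
0.535×0.951×(1−α)×279 = 110.22
(1−α) = 110.22/141.95 = 0.7765;  α = 0.2235.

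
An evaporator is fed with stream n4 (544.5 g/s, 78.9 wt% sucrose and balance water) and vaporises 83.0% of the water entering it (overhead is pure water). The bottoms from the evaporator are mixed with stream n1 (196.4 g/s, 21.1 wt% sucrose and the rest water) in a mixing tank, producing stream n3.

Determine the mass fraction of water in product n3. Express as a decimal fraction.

0.270

Vapour removed = 0.830×0.211×544.5 = 95.358 g/s; concentrate = 449.14 g/s.
water reaching the mixer = 19.531 (from concentrate) + 196.4×0.789 = 174.49 g/s.
Product flow = 449.14 + 196.4 = 645.54 g/s; water fraction = 0.270.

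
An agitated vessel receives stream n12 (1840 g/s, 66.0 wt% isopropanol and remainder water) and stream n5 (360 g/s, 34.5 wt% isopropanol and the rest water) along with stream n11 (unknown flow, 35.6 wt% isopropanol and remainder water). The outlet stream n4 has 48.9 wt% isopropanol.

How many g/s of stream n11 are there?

Let n11 be the unknown flow. Total out = 2200 + n11.
isopropanol balance: 1338.6 + 0.356·n11 = 0.489·(2200 + n11)
(0.356 − 0.489)·n11 = 0.489×2200 − 1338.6 = -262.8
n11 = -262.8 / -0.133 = 1975.9 g/s

1976 g/s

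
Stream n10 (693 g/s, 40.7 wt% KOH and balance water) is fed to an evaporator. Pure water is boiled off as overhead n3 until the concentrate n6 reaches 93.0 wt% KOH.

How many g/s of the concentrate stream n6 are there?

KOH is conserved: 693×0.407 = 282.05 g/s all reports to the concentrate.
Concentrate = 282.05/(target fraction) = 303.28 g/s.

303.3 g/s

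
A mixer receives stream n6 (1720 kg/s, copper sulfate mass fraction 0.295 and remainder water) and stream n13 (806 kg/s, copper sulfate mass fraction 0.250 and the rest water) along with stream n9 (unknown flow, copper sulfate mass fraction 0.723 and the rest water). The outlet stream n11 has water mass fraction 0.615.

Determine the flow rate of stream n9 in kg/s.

Let n9 be the unknown flow. Total out = 2526 + n9.
water balance: 1817.1 + 0.277·n9 = 0.615·(2526 + n9)
(0.277 − 0.615)·n9 = 0.615×2526 − 1817.1 = -263.61
n9 = -263.61 / -0.338 = 779.91 kg/s

779.9 kg/s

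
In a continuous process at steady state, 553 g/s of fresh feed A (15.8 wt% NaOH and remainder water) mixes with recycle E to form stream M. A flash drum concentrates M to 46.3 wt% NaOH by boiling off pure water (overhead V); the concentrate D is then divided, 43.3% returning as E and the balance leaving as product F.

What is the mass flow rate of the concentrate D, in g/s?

Overall NaOH balance (none leaves overhead): NaOH in fresh feed = NaOH in product, i.e. 553×0.158 = (1−0.433)·D·0.463.
D = 87.374/(0.463×0.567) = 332.83 g/s.

332.8 g/s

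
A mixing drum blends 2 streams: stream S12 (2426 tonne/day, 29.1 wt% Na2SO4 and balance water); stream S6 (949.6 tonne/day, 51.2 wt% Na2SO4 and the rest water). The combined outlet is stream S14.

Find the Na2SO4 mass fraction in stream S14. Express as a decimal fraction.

Total flow out = 2426 + 949.6 = 3375.6 tonne/day.
Na2SO4 in = 2426×0.291 + 949.6×0.512 = 1192.2 tonne/day.
Na2SO4 mass fraction in S14 = 1192.2/3375.6 = 0.353.

0.353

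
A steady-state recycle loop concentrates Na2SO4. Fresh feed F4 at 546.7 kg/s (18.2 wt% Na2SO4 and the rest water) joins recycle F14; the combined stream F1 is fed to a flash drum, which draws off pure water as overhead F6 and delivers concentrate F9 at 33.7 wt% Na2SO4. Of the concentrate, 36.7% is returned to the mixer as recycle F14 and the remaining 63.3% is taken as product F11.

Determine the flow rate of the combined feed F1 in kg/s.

Overall Na2SO4 balance (none leaves overhead): Na2SO4 in fresh feed = Na2SO4 in product, i.e. 546.7×0.182 = (1−0.367)·F9·0.337.
F9 = 99.499/(0.337×0.633) = 466.43 kg/s.
Recycle F14 = 0.367×466.43 = 171.18 kg/s.
Combined feed F1 = 546.7 + 171.18 = 717.88 kg/s.

717.9 kg/s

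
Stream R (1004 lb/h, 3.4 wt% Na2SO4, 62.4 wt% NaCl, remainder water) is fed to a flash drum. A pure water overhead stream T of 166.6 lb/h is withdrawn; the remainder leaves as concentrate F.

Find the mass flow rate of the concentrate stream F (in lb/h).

Concentrate = 1004 − 166.6 = 837.4 lb/h.

837.4 lb/h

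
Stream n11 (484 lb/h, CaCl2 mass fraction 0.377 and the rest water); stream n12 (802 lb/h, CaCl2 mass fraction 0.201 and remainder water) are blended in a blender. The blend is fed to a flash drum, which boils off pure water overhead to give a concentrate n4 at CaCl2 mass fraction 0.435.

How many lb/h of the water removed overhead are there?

496 lb/h

CaCl2 entering = 484×0.377 + 802×0.201 = 343.67 lb/h.
All CaCl2 reports to n4, so n4 = 343.67/0.435 = 790.05 lb/h.
Total feed = 1286 lb/h; overhead = 1286 − 790.05 = 495.95 lb/h.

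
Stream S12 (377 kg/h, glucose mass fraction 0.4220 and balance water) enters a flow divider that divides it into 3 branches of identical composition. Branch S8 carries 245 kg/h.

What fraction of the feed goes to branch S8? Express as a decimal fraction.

0.650

Fraction to S8 = 245/377 = 0.6499.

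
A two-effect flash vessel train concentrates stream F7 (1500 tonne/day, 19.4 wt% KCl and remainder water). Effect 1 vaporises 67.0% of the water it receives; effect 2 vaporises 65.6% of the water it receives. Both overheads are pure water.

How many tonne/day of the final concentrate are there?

water in feed = 1500×0.806 = 1209 tonne/day.
After stage 1: water left = (1−0.670)×1209 = 398.97; stream total = 689.97 tonne/day.
After stage 2: water left = (1−0.656)×398.97 = 137.25; final concentrate = 428.25 tonne/day.

428.2 tonne/day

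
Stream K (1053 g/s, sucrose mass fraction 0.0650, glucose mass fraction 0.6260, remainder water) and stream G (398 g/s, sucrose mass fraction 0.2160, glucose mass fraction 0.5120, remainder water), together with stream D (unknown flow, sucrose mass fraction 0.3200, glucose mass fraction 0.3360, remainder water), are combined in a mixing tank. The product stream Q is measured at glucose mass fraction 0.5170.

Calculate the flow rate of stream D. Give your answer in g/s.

623.1 g/s

Let D be the unknown flow. Total out = 1451 + D.
glucose balance: 862.95 + 0.336·D = 0.517·(1451 + D)
(0.336 − 0.517)·D = 0.517×1451 − 862.95 = -112.79
D = -112.79 / -0.181 = 623.13 g/s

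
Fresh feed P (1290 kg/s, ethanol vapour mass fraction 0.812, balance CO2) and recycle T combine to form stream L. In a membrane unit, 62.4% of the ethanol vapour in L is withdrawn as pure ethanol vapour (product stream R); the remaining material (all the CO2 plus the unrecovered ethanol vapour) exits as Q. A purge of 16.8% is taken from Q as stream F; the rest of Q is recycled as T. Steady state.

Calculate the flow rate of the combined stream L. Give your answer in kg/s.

CO2 enters only via P and leaves only via the purge: 1290×0.188 = 0.168×(CO2 in Q), and the membrane unit passes all CO2, so CO2 in L = CO2 in Q = 1443.6 kg/s.
ethanol vapour in L: m_A = 1290×0.812 + (1−0.168)·(1−0.624)·m_A, so m_A = 1047.5/0.6872 = 1524.3 kg/s.
L = 1524.3 + 1443.6 = 2967.9 kg/s.

2968 kg/s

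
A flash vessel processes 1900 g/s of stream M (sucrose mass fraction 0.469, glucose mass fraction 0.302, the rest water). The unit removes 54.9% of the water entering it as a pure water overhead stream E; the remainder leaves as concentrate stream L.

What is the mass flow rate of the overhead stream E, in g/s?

water entering = 1900×0.229 = 435.1 g/s; overhead removed = 0.549×435.1 = 238.87 g/s.

238.9 g/s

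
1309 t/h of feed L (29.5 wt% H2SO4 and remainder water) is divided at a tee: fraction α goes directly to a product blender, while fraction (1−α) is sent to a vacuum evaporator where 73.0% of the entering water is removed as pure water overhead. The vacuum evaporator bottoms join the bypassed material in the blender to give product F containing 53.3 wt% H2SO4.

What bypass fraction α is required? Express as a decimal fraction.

All 1309×0.295 = 386.15 t/h of H2SO4 reaches F, so F = 386.15/0.533 = 724.49 t/h and vapour = 584.51 t/h.
The evaporator receives (1−α)·1309 of feed at 0.705 water and removes 0.730 of that water:
0.730×0.705×(1−α)×1309 = 584.51
(1−α) = 584.51/673.68 = 0.8676;  α = 0.1324.

0.132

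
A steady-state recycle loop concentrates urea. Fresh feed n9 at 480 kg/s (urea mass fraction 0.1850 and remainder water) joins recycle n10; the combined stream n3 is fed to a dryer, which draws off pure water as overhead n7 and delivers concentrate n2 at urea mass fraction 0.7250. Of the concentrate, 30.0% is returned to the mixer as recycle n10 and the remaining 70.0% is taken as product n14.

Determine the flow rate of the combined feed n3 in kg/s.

532.5 kg/s

Overall urea balance (none leaves overhead): urea in fresh feed = urea in product, i.e. 480×0.185 = (1−0.300)·n2·0.725.
n2 = 88.8/(0.725×0.700) = 174.98 kg/s.
Recycle n10 = 0.300×174.98 = 52.493 kg/s.
Combined feed n3 = 480 + 52.493 = 532.49 kg/s.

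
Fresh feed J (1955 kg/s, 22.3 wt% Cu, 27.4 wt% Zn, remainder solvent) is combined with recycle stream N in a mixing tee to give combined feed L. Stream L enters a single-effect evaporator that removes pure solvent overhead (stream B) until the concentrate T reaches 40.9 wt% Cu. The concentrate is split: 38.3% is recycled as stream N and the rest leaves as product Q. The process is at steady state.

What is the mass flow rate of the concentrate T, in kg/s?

Overall Cu balance (none leaves overhead): Cu in fresh feed = Cu in product, i.e. 1955×0.223 = (1−0.383)·T·0.409.
T = 435.97/(0.409×0.617) = 1727.6 kg/s.

1728 kg/s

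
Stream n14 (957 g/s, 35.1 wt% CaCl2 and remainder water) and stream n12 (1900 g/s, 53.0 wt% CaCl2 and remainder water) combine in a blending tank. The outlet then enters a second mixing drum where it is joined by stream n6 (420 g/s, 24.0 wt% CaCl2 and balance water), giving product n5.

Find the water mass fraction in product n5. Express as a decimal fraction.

Overall, product flow = 3277 g/s.
water in = 957×0.649 + 1900×0.470 + 420×0.760 = 1833.3 g/s.
water fraction in n5 = 0.559.

0.559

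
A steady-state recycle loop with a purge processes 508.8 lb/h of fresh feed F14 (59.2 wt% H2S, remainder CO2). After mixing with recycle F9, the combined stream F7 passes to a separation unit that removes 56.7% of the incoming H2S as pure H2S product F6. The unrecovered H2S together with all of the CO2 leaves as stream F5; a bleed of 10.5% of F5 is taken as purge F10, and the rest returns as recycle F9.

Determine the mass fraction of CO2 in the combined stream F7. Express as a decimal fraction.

CO2 enters only via F14 and leaves only via the purge: 508.8×0.408 = 0.105×(CO2 in F5), and the separation unit passes all CO2, so CO2 in F7 = CO2 in F5 = 1977.1 lb/h.
H2S in F7: m_A = 508.8×0.592 + (1−0.105)·(1−0.567)·m_A, so m_A = 301.21/0.6125 = 491.8 lb/h.
F7 = 491.8 + 1977.1 = 2468.9 lb/h.
CO2 fraction in F7 = 1977.1/2468.9 = 0.801.

0.801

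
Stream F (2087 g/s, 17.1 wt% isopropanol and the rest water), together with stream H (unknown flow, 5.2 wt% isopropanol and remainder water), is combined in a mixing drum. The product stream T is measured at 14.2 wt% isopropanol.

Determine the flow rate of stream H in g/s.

672.5 g/s

Let H be the unknown flow. Total out = 2087 + H.
isopropanol balance: 356.88 + 0.052·H = 0.142·(2087 + H)
(0.052 − 0.142)·H = 0.142×2087 − 356.88 = -60.523
H = -60.523 / -0.090 = 672.48 g/s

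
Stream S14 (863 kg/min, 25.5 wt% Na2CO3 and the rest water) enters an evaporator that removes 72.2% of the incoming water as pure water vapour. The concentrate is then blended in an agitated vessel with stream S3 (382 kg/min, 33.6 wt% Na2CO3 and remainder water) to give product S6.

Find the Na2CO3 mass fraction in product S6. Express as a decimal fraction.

0.4462

Vapour removed = 0.722×0.745×863 = 464.2 kg/min; concentrate = 398.8 kg/min.
Na2CO3 reaching the mixer = 220.06 (from concentrate) + 382×0.336 = 348.42 kg/min.
Product flow = 398.8 + 382 = 780.8 kg/min; Na2CO3 fraction = 0.4462.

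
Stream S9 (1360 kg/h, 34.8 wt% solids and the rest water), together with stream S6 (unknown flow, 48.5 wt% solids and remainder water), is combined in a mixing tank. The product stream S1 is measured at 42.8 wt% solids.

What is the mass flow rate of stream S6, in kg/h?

1909 kg/h

Let S6 be the unknown flow. Total out = 1360 + S6.
solids balance: 473.28 + 0.485·S6 = 0.428·(1360 + S6)
(0.485 − 0.428)·S6 = 0.428×1360 − 473.28 = 108.8
S6 = 108.8 / 0.057 = 1908.8 kg/h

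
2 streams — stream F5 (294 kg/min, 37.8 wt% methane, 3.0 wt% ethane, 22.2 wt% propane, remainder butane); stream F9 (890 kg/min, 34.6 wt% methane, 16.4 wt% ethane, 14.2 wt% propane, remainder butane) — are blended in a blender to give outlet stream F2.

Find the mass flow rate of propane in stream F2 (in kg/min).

propane out = propane in = 294×0.222 + 890×0.142 = 191.65 kg/min.

191.6 kg/min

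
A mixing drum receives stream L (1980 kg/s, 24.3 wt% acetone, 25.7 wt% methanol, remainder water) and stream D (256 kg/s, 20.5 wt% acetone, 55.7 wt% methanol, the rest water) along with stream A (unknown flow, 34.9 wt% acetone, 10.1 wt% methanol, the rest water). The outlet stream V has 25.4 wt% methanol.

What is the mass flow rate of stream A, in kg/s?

Let A be the unknown flow. Total out = 2236 + A.
methanol balance: 651.45 + 0.101·A = 0.254·(2236 + A)
(0.101 − 0.254)·A = 0.254×2236 − 651.45 = -83.508
A = -83.508 / -0.153 = 545.8 kg/s

545.8 kg/s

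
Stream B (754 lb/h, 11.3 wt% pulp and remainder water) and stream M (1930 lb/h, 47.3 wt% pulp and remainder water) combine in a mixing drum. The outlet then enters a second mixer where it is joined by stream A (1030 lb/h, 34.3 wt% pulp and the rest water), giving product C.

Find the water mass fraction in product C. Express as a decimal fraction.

0.636

Overall, product flow = 3714 lb/h.
water in = 754×0.887 + 1930×0.527 + 1030×0.657 = 2362.6 lb/h.
water fraction in C = 0.636.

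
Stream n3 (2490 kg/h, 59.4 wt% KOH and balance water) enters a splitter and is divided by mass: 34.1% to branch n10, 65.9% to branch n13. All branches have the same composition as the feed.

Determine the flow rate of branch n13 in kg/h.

1641 kg/h

Branch n13 flow = 0.659×2490 = 1640.9 kg/h.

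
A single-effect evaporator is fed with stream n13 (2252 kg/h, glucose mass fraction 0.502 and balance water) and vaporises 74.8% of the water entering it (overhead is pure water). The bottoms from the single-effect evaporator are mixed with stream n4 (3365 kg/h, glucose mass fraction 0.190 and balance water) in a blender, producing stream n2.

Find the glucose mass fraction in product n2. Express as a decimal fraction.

Vapour removed = 0.748×0.498×2252 = 838.88 kg/h; concentrate = 1413.1 kg/h.
glucose reaching the mixer = 1130.5 (from concentrate) + 3365×0.190 = 1769.9 kg/h.
Product flow = 1413.1 + 3365 = 4778.1 kg/h; glucose fraction = 0.370.

0.370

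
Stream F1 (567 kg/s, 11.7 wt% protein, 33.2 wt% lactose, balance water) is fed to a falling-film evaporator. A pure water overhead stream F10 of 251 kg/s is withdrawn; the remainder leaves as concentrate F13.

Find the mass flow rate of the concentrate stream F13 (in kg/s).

Concentrate = 567 − 251 = 316 kg/s.

316 kg/s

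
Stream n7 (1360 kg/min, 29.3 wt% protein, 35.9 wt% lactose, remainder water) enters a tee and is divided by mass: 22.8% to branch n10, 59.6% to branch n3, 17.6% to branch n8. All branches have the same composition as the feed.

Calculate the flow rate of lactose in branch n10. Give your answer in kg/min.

Branch n10 total = 0.228×1360 = 310.08 kg/min.
lactose in n10 = 0.359×310.08 = 111.32 kg/min.

111.3 kg/min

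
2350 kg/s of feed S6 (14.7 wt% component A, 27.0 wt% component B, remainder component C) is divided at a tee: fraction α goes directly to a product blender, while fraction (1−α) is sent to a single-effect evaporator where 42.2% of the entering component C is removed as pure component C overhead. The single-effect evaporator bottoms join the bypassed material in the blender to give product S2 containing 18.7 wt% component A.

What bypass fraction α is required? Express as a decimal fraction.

0.131

All 2350×0.147 = 345.45 kg/s of component A reaches S2, so S2 = 345.45/0.187 = 1847.3 kg/s and vapour = 502.67 kg/s.
The evaporator receives (1−α)·2350 of feed at 0.583 component C and removes 0.422 of that component C:
0.422×0.583×(1−α)×2350 = 502.67
(1−α) = 502.67/578.16 = 0.8694;  α = 0.1306.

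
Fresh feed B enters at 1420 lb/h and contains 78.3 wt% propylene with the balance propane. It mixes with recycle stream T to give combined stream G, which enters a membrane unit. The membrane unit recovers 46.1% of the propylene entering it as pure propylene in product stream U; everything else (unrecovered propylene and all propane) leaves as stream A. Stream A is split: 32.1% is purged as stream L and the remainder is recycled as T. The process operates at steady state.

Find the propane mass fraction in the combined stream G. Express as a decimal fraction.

0.354

propane enters only via B and leaves only via the purge: 1420×0.217 = 0.321×(propane in A), and the membrane unit passes all propane, so propane in G = propane in A = 959.94 lb/h.
propylene in G: m_A = 1420×0.783 + (1−0.321)·(1−0.461)·m_A, so m_A = 1111.9/0.6340 = 1753.7 lb/h.
G = 1753.7 + 959.94 = 2713.6 lb/h.
propane fraction in G = 959.94/2713.6 = 0.354.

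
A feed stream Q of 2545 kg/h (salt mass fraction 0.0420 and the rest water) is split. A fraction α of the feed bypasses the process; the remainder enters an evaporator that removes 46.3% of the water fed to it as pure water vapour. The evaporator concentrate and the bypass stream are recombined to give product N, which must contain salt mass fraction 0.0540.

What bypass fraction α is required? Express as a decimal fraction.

0.499

All 2545×0.042 = 106.89 kg/h of salt reaches N, so N = 106.89/0.054 = 1979.4 kg/h and vapour = 565.56 kg/h.
The evaporator receives (1−α)·2545 of feed at 0.958 water and removes 0.463 of that water:
0.463×0.958×(1−α)×2545 = 565.56
(1−α) = 565.56/1128.8 = 0.5010;  α = 0.4990.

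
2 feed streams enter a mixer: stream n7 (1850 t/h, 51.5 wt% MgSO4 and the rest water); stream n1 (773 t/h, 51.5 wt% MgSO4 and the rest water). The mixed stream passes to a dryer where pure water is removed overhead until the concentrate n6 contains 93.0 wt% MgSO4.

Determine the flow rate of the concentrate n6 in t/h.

MgSO4 entering = 1850×0.515 + 773×0.515 = 1350.8 t/h.
All MgSO4 reports to n6, so n6 = 1350.8/0.930 = 1452.5 t/h.

1453 t/h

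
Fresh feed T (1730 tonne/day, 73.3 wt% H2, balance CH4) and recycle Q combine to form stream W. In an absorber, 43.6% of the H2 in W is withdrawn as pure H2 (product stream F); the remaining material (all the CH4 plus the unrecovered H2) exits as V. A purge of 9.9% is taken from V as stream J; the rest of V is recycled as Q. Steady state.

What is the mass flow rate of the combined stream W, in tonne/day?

7244 tonne/day

CH4 enters only via T and leaves only via the purge: 1730×0.267 = 0.099×(CH4 in V), and the absorber passes all CH4, so CH4 in W = CH4 in V = 4665.8 tonne/day.
H2 in W: m_A = 1730×0.733 + (1−0.099)·(1−0.436)·m_A, so m_A = 1268.1/0.4918 = 2578.3 tonne/day.
W = 2578.3 + 4665.8 = 7244 tonne/day.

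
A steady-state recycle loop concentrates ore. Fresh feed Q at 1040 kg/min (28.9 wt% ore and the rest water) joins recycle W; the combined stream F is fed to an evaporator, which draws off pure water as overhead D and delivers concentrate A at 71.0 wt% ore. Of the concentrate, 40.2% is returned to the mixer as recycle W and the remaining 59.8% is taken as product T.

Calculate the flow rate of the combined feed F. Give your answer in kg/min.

Overall ore balance (none leaves overhead): ore in fresh feed = ore in product, i.e. 1040×0.289 = (1−0.402)·A·0.710.
A = 300.56/(0.710×0.598) = 707.9 kg/min.
Recycle W = 0.402×707.9 = 284.58 kg/min.
Combined feed F = 1040 + 284.58 = 1324.6 kg/min.

1325 kg/min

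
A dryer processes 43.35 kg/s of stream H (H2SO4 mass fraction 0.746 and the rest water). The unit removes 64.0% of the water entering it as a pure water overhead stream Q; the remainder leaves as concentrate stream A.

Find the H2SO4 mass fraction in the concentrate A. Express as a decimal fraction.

H2SO4 is not removed: 43.35×0.746 = 32.339 kg/s of H2SO4 enters A.
water entering = 43.35×0.254 = 11.011 kg/s; overhead removed = 0.640×11.011 = 7.047 kg/s.
Concentrate = 43.35 − 7.047 = 36.303 kg/s.
Mass fraction = 32.339/36.303 = 0.891.

0.891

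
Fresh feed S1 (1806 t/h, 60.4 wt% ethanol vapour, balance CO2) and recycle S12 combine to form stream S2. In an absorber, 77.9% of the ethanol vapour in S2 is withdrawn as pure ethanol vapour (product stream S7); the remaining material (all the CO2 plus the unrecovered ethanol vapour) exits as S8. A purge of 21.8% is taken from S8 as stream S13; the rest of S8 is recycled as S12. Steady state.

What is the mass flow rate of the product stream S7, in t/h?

1027 t/h

ethanol vapour in S2: m_A = 1806×0.604 + (1−0.218)·(1−0.779)·m_A, so m_A = 1090.8/0.8272 = 1318.7 t/h.
Product S7 = 0.779×1318.7 = 1027.3 t/h.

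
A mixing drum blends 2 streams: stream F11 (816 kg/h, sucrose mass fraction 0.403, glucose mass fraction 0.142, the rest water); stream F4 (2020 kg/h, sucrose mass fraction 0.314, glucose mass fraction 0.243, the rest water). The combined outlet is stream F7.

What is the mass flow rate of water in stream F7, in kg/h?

water out = water in = 816×0.455 + 2020×0.443 = 1266.1 kg/h.

1266 kg/h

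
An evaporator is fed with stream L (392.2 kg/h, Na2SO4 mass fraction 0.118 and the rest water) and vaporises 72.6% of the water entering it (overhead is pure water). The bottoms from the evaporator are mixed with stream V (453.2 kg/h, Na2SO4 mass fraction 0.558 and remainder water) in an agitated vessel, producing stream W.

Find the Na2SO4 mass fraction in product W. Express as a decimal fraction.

Vapour removed = 0.726×0.882×392.2 = 251.14 kg/h; concentrate = 141.06 kg/h.
Na2SO4 reaching the mixer = 46.28 (from concentrate) + 453.2×0.558 = 299.17 kg/h.
Product flow = 141.06 + 453.2 = 594.26 kg/h; Na2SO4 fraction = 0.503.

0.503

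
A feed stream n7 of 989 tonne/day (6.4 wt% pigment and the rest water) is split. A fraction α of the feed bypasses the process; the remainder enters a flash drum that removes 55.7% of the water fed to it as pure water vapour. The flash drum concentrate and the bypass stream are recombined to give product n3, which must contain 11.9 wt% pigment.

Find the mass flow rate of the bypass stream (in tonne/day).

112.2 tonne/day

All 989×0.064 = 63.296 tonne/day of pigment reaches n3, so n3 = 63.296/0.119 = 531.9 tonne/day and vapour = 457.1 tonne/day.
The evaporator receives (1−α)·989 of feed at 0.936 water and removes 0.557 of that water:
0.557×0.936×(1−α)×989 = 457.1
(1−α) = 457.1/515.62 = 0.8865;  α = 0.1135.
Bypass flow = 0.1135×989 = 112.24 tonne/day.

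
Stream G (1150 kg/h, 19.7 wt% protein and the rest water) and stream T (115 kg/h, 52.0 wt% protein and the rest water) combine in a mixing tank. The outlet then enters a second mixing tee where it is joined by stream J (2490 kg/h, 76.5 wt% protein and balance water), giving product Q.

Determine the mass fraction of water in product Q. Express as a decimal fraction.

0.416

Overall, product flow = 3755 kg/h.
water in = 1150×0.803 + 115×0.480 + 2490×0.235 = 1563.8 kg/h.
water fraction in Q = 0.416.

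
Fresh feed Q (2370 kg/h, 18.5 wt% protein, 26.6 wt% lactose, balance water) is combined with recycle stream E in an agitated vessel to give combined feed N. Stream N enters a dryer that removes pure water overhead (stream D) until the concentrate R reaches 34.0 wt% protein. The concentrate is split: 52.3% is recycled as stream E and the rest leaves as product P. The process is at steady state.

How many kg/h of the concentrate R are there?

Overall protein balance (none leaves overhead): protein in fresh feed = protein in product, i.e. 2370×0.185 = (1−0.523)·R·0.340.
R = 438.45/(0.340×0.477) = 2703.5 kg/h.

2703 kg/h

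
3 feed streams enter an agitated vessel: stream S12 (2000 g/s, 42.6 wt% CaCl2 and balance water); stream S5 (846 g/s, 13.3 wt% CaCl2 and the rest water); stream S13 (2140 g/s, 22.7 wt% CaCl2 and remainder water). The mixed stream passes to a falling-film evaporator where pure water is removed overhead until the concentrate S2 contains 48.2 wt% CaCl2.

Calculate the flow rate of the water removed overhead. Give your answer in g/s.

1977 g/s

CaCl2 entering = 2000×0.426 + 846×0.133 + 2140×0.227 = 1450.3 g/s.
All CaCl2 reports to S2, so S2 = 1450.3/0.482 = 3008.9 g/s.
Total feed = 4986 g/s; overhead = 4986 − 3008.9 = 1977.1 g/s.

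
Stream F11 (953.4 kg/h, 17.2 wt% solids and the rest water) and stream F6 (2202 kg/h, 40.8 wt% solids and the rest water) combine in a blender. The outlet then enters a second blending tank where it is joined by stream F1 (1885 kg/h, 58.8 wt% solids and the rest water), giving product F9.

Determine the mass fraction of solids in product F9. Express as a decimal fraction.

Overall, product flow = 5040.4 kg/h.
solids in = 953.4×0.172 + 2202×0.408 + 1885×0.588 = 2170.8 kg/h.
solids fraction in F9 = 0.431.

0.431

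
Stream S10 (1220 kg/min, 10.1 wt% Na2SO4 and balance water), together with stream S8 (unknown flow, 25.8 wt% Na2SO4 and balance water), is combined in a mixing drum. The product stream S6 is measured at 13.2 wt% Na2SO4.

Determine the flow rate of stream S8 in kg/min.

Let S8 be the unknown flow. Total out = 1220 + S8.
Na2SO4 balance: 123.22 + 0.258·S8 = 0.132·(1220 + S8)
(0.258 − 0.132)·S8 = 0.132×1220 − 123.22 = 37.82
S8 = 37.82 / 0.126 = 300.16 kg/min

300.2 kg/min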